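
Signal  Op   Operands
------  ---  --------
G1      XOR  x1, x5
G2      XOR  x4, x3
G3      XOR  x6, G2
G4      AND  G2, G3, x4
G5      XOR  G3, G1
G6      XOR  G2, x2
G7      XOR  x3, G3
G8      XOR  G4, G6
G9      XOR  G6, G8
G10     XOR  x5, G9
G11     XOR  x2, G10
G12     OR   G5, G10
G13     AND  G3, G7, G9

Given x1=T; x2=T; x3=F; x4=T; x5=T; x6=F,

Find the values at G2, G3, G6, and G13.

G2 = T, G3 = T, G6 = F, G13 = T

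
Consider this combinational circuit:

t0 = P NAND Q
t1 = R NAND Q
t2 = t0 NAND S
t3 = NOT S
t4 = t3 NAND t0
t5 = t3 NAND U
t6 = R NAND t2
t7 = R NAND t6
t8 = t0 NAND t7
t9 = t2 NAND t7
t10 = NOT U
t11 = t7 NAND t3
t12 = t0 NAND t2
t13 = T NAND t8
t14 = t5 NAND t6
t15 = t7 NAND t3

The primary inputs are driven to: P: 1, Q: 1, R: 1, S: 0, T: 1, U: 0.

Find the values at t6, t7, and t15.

t0 = P NAND Q = 1 NAND 1 = 0
t2 = t0 NAND S = 0 NAND 0 = 1
t3 = NOT S = NOT 0 = 1
t6 = R NAND t2 = 1 NAND 1 = 0
t7 = R NAND t6 = 1 NAND 0 = 1
t15 = t7 NAND t3 = 1 NAND 1 = 0

t6 = 0; t7 = 1; t15 = 0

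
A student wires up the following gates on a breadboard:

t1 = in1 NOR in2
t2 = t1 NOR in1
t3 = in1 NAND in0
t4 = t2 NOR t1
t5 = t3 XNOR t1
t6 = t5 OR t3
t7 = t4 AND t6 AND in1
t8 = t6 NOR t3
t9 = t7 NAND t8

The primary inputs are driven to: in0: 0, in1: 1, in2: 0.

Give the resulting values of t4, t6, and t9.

t1 = in1 NOR in2 = 1 NOR 0 = 0
t2 = t1 NOR in1 = 0 NOR 1 = 0
t3 = in1 NAND in0 = 1 NAND 0 = 1
t4 = t2 NOR t1 = 0 NOR 0 = 1
t5 = t3 XNOR t1 = 1 XNOR 0 = 0
t6 = t5 OR t3 = 0 OR 1 = 1
t7 = t4 AND t6 AND in1 = 1 AND 1 AND 1 = 1
t8 = t6 NOR t3 = 1 NOR 1 = 0
t9 = t7 NAND t8 = 1 NAND 0 = 1

t4 = 1, t6 = 1, t9 = 1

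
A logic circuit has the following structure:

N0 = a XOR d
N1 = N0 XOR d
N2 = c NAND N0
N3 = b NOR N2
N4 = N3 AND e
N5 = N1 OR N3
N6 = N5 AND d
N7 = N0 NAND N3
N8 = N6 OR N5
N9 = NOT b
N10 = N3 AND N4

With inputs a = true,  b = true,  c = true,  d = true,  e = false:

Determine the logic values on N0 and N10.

N0 = a XOR d = true XOR true = false
N2 = c NAND N0 = true NAND false = true
N3 = b NOR N2 = true NOR true = false
N4 = N3 AND e = false AND false = false
N10 = N3 AND N4 = false AND false = false

N0 = false, N10 = false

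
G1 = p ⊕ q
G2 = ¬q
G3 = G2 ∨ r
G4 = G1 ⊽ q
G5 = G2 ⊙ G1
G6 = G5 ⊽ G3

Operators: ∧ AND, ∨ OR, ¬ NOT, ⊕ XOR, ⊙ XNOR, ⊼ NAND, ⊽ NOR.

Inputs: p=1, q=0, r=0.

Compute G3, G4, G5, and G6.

G3 = 1, G4 = 0, G5 = 1, G6 = 0

G1 = p XOR q = 1 XOR 0 = 1
G2 = NOT q = NOT 0 = 1
G3 = G2 OR r = 1 OR 0 = 1
G4 = G1 NOR q = 1 NOR 0 = 0
G5 = G2 XNOR G1 = 1 XNOR 1 = 1
G6 = G5 NOR G3 = 1 NOR 1 = 0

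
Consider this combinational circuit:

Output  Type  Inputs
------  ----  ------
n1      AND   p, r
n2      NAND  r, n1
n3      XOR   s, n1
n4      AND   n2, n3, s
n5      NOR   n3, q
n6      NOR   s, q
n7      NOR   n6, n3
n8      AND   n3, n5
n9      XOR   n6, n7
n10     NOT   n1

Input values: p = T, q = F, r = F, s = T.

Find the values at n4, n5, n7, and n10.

n4 = T; n5 = F; n7 = F; n10 = T

n1 = p AND r = T AND F = F
n2 = r NAND n1 = F NAND F = T
n3 = s XOR n1 = T XOR F = T
n4 = n2 AND n3 AND s = T AND T AND T = T
n5 = n3 NOR q = T NOR F = F
n6 = s NOR q = T NOR F = F
n7 = n6 NOR n3 = F NOR T = F
n10 = NOT n1 = NOT F = T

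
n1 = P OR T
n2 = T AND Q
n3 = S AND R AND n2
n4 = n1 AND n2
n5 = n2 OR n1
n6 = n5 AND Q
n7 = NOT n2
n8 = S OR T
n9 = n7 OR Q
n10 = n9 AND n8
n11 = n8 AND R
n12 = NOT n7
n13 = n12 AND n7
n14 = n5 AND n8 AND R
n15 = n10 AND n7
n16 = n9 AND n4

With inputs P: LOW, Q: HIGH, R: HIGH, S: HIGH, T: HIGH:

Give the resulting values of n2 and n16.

n2 = HIGH  n16 = HIGH

n1 = P OR T = LOW OR HIGH = HIGH
n2 = T AND Q = HIGH AND HIGH = HIGH
n4 = n1 AND n2 = HIGH AND HIGH = HIGH
n7 = NOT n2 = NOT HIGH = LOW
n9 = n7 OR Q = LOW OR HIGH = HIGH
n16 = n9 AND n4 = HIGH AND HIGH = HIGH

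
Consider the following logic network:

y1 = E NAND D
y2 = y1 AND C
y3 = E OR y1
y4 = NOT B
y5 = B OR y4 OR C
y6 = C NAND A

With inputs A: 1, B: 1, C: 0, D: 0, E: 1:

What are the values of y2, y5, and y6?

y1 = E NAND D = 1 NAND 0 = 1
y2 = y1 AND C = 1 AND 0 = 0
y4 = NOT B = NOT 1 = 0
y5 = B OR y4 OR C = 1 OR 0 OR 0 = 1
y6 = C NAND A = 0 NAND 1 = 1

y2 = 0, y5 = 1, y6 = 1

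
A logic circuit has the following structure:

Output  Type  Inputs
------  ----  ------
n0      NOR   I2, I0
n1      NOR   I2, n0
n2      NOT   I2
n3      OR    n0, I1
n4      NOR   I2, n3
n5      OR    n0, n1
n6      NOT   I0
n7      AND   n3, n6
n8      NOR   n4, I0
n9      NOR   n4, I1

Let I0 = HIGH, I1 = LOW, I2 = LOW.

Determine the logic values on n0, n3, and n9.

n0 = LOW  n3 = LOW  n9 = LOW

n0 = I2 NOR I0 = LOW NOR HIGH = LOW
n3 = n0 OR I1 = LOW OR LOW = LOW
n4 = I2 NOR n3 = LOW NOR LOW = HIGH
n9 = n4 NOR I1 = HIGH NOR LOW = LOW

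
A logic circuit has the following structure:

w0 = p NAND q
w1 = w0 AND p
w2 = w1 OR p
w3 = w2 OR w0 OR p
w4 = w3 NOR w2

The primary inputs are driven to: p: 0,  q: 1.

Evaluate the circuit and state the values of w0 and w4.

w0 = 1, w4 = 0

w0 = p NAND q = 0 NAND 1 = 1
w1 = w0 AND p = 1 AND 0 = 0
w2 = w1 OR p = 0 OR 0 = 0
w3 = w2 OR w0 OR p = 0 OR 1 OR 0 = 1
w4 = w3 NOR w2 = 1 NOR 0 = 0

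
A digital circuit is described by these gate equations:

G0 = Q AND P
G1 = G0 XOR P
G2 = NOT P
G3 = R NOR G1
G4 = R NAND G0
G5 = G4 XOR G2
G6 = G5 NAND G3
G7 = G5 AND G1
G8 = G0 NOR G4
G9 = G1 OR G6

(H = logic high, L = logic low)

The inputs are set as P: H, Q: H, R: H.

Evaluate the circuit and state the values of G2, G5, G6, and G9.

G2 = L, G5 = L, G6 = H, G9 = H

G0 = Q AND P = H AND H = H
G1 = G0 XOR P = H XOR H = L
G2 = NOT P = NOT H = L
G3 = R NOR G1 = H NOR L = L
G4 = R NAND G0 = H NAND H = L
G5 = G4 XOR G2 = L XOR L = L
G6 = G5 NAND G3 = L NAND L = H
G9 = G1 OR G6 = L OR H = H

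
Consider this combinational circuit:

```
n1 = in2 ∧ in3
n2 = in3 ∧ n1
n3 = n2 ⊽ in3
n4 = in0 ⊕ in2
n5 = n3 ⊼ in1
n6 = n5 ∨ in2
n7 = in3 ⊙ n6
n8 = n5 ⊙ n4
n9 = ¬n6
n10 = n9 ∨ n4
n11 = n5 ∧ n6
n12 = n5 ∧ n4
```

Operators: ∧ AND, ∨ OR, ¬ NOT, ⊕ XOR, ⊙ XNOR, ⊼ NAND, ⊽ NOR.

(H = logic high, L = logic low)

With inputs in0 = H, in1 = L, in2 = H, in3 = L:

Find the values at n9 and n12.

n9 = L  n12 = L

n1 = in2 AND in3 = H AND L = L
n2 = in3 AND n1 = L AND L = L
n3 = n2 NOR in3 = L NOR L = H
n4 = in0 XOR in2 = H XOR H = L
n5 = n3 NAND in1 = H NAND L = H
n6 = n5 OR in2 = H OR H = H
n9 = NOT n6 = NOT H = L
n12 = n5 AND n4 = H AND L = L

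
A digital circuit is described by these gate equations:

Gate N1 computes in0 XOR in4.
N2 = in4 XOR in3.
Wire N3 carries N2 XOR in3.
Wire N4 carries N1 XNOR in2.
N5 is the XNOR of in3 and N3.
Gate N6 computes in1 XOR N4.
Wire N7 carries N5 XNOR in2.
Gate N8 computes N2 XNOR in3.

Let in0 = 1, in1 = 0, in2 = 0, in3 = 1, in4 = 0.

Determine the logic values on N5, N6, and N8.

N1 = in0 XOR in4 = 1 XOR 0 = 1
N2 = in4 XOR in3 = 0 XOR 1 = 1
N3 = N2 XOR in3 = 1 XOR 1 = 0
N4 = N1 XNOR in2 = 1 XNOR 0 = 0
N5 = in3 XNOR N3 = 1 XNOR 0 = 0
N6 = in1 XOR N4 = 0 XOR 0 = 0
N8 = N2 XNOR in3 = 1 XNOR 1 = 1

N5 = 0; N6 = 0; N8 = 1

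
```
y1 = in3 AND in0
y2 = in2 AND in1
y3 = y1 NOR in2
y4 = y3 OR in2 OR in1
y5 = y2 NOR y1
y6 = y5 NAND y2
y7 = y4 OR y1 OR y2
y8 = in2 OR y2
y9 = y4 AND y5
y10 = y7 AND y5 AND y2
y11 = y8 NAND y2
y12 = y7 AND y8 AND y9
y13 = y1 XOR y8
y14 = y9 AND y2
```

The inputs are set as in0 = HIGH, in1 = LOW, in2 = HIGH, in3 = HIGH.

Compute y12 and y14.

y12 = LOW, y14 = LOW

y1 = in3 AND in0 = HIGH AND HIGH = HIGH
y2 = in2 AND in1 = HIGH AND LOW = LOW
y3 = y1 NOR in2 = HIGH NOR HIGH = LOW
y4 = y3 OR in2 OR in1 = LOW OR HIGH OR LOW = HIGH
y5 = y2 NOR y1 = LOW NOR HIGH = LOW
y7 = y4 OR y1 OR y2 = HIGH OR HIGH OR LOW = HIGH
y8 = in2 OR y2 = HIGH OR LOW = HIGH
y9 = y4 AND y5 = HIGH AND LOW = LOW
y12 = y7 AND y8 AND y9 = HIGH AND HIGH AND LOW = LOW
y14 = y9 AND y2 = LOW AND LOW = LOW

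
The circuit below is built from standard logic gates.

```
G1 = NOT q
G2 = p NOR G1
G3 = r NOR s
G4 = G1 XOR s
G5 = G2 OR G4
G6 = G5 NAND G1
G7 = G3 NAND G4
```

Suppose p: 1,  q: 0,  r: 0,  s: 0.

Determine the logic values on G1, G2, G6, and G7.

G1 = 1, G2 = 0, G6 = 0, G7 = 0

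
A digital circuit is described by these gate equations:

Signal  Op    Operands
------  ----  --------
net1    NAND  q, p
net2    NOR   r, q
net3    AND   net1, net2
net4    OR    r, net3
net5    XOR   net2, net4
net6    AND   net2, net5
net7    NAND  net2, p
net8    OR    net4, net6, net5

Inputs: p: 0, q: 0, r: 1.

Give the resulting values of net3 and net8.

net3 = 0; net8 = 1

net1 = q NAND p = 0 NAND 0 = 1
net2 = r NOR q = 1 NOR 0 = 0
net3 = net1 AND net2 = 1 AND 0 = 0
net4 = r OR net3 = 1 OR 0 = 1
net5 = net2 XOR net4 = 0 XOR 1 = 1
net6 = net2 AND net5 = 0 AND 1 = 0
net8 = net4 OR net6 OR net5 = 1 OR 0 OR 1 = 1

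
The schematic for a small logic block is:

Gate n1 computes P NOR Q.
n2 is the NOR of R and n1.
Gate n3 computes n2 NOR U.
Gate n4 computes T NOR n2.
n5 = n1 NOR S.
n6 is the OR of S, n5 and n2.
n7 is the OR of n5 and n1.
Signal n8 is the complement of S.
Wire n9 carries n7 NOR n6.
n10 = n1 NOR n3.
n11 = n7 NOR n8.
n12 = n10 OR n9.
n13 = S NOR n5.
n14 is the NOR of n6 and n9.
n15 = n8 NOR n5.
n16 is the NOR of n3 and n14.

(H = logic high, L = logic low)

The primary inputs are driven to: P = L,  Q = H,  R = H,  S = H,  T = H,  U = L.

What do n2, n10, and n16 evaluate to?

n1 = P NOR Q = L NOR H = L
n2 = R NOR n1 = H NOR L = L
n3 = n2 NOR U = L NOR L = H
n5 = n1 NOR S = L NOR H = L
n6 = S OR n5 OR n2 = H OR L OR L = H
n7 = n5 OR n1 = L OR L = L
n9 = n7 NOR n6 = L NOR H = L
n10 = n1 NOR n3 = L NOR H = L
n14 = n6 NOR n9 = H NOR L = L
n16 = n3 NOR n14 = H NOR L = L

n2 = L; n10 = L; n16 = L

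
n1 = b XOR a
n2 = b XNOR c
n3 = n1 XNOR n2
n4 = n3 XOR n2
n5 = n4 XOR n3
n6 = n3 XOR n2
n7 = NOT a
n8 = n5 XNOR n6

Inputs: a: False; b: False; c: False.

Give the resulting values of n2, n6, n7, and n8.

n2 = True  n6 = True  n7 = True  n8 = True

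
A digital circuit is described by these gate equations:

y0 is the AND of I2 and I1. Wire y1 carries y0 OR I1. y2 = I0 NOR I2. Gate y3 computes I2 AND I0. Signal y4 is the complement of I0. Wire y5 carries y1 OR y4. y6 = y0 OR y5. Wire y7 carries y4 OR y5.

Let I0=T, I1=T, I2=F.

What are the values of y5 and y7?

y5 = T, y7 = T

y0 = I2 AND I1 = F AND T = F
y1 = y0 OR I1 = F OR T = T
y4 = NOT I0 = NOT T = F
y5 = y1 OR y4 = T OR F = T
y7 = y4 OR y5 = F OR T = T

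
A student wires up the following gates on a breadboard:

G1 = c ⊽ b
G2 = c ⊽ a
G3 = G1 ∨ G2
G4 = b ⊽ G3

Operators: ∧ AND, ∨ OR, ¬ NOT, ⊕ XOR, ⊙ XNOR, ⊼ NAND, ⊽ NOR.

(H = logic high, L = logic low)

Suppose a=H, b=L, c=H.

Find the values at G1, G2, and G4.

G1 = L; G2 = L; G4 = H

G1 = c NOR b = H NOR L = L
G2 = c NOR a = H NOR H = L
G3 = G1 OR G2 = L OR L = L
G4 = b NOR G3 = L NOR L = H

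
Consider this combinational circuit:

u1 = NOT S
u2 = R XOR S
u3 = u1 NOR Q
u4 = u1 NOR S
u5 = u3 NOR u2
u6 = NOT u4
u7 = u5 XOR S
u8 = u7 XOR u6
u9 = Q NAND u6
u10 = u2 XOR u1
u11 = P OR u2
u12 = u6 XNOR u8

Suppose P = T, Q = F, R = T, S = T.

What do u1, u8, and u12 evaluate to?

u1 = F  u8 = F  u12 = F

u1 = NOT S = NOT T = F
u2 = R XOR S = T XOR T = F
u3 = u1 NOR Q = F NOR F = T
u4 = u1 NOR S = F NOR T = F
u5 = u3 NOR u2 = T NOR F = F
u6 = NOT u4 = NOT F = T
u7 = u5 XOR S = F XOR T = T
u8 = u7 XOR u6 = T XOR T = F
u12 = u6 XNOR u8 = T XNOR F = F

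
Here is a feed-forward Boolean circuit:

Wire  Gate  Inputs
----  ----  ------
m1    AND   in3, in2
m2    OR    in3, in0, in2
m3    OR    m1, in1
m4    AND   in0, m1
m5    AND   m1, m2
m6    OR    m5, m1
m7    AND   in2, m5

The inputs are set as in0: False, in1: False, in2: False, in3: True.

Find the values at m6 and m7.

m1 = in3 AND in2 = True AND False = False
m2 = in3 OR in0 OR in2 = True OR False OR False = True
m5 = m1 AND m2 = False AND True = False
m6 = m5 OR m1 = False OR False = False
m7 = in2 AND m5 = False AND False = False

m6 = False, m7 = False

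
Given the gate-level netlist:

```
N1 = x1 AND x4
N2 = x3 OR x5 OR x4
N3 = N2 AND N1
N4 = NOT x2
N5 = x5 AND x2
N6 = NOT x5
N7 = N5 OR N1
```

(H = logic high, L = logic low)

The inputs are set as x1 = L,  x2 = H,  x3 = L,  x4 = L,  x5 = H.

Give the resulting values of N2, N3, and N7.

N2 = H  N3 = L  N7 = H

N1 = x1 AND x4 = L AND L = L
N2 = x3 OR x5 OR x4 = L OR H OR L = H
N3 = N2 AND N1 = H AND L = L
N5 = x5 AND x2 = H AND H = H
N7 = N5 OR N1 = H OR L = H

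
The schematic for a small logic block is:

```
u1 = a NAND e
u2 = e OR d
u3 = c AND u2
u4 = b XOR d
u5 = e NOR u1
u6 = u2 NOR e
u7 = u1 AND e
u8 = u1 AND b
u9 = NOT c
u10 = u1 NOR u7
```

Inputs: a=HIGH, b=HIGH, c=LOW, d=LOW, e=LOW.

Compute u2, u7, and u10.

u2 = LOW; u7 = LOW; u10 = LOW

u1 = a NAND e = HIGH NAND LOW = HIGH
u2 = e OR d = LOW OR LOW = LOW
u7 = u1 AND e = HIGH AND LOW = LOW
u10 = u1 NOR u7 = HIGH NOR LOW = LOW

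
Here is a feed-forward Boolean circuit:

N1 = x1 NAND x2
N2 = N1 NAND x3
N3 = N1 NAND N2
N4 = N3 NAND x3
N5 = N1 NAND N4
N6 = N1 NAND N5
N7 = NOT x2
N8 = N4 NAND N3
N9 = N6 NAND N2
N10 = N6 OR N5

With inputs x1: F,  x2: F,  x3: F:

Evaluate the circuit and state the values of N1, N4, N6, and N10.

N1 = x1 NAND x2 = F NAND F = T
N2 = N1 NAND x3 = T NAND F = T
N3 = N1 NAND N2 = T NAND T = F
N4 = N3 NAND x3 = F NAND F = T
N5 = N1 NAND N4 = T NAND T = F
N6 = N1 NAND N5 = T NAND F = T
N10 = N6 OR N5 = T OR F = T

N1 = T  N4 = T  N6 = T  N10 = T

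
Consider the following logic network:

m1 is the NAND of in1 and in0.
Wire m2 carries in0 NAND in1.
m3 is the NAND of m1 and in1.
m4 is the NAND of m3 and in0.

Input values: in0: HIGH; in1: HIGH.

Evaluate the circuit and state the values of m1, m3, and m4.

m1 = LOW, m3 = HIGH, m4 = LOW

m1 = in1 NAND in0 = HIGH NAND HIGH = LOW
m3 = m1 NAND in1 = LOW NAND HIGH = HIGH
m4 = m3 NAND in0 = HIGH NAND HIGH = LOW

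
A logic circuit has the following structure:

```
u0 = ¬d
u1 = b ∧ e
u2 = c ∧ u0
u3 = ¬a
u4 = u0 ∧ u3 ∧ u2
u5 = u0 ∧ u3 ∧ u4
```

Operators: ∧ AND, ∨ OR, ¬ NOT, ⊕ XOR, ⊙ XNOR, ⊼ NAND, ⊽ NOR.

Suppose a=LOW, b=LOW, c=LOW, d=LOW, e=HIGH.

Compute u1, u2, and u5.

u1 = LOW; u2 = LOW; u5 = LOW

u0 = NOT d = NOT LOW = HIGH
u1 = b AND e = LOW AND HIGH = LOW
u2 = c AND u0 = LOW AND HIGH = LOW
u3 = NOT a = NOT LOW = HIGH
u4 = u0 AND u3 AND u2 = HIGH AND HIGH AND LOW = LOW
u5 = u0 AND u3 AND u4 = HIGH AND HIGH AND LOW = LOW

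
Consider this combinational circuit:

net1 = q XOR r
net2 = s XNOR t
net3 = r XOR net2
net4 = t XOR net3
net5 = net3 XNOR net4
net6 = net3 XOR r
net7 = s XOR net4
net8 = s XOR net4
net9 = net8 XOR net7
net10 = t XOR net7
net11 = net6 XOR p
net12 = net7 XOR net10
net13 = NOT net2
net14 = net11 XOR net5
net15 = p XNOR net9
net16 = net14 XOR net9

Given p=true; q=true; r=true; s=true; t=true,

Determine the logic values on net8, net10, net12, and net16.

net8 = false, net10 = true, net12 = true, net16 = false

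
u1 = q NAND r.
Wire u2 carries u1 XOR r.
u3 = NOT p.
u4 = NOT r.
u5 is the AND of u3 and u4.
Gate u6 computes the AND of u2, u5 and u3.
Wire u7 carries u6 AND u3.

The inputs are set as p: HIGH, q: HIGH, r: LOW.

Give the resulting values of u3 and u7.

u3 = LOW  u7 = LOW

u1 = q NAND r = HIGH NAND LOW = HIGH
u2 = u1 XOR r = HIGH XOR LOW = HIGH
u3 = NOT p = NOT HIGH = LOW
u4 = NOT r = NOT LOW = HIGH
u5 = u3 AND u4 = LOW AND HIGH = LOW
u6 = u2 AND u5 AND u3 = HIGH AND LOW AND LOW = LOW
u7 = u6 AND u3 = LOW AND LOW = LOW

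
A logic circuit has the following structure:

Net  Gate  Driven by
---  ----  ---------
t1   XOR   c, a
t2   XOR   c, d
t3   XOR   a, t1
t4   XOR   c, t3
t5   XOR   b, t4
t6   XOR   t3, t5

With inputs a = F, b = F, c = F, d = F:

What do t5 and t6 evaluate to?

t1 = c XOR a = F XOR F = F
t3 = a XOR t1 = F XOR F = F
t4 = c XOR t3 = F XOR F = F
t5 = b XOR t4 = F XOR F = F
t6 = t3 XOR t5 = F XOR F = F

t5 = F, t6 = F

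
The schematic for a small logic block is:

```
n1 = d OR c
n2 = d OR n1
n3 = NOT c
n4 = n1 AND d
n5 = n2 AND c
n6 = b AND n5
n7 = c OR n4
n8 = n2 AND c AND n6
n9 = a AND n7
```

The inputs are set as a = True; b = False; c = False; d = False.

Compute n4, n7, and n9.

n1 = d OR c = False OR False = False
n4 = n1 AND d = False AND False = False
n7 = c OR n4 = False OR False = False
n9 = a AND n7 = True AND False = False

n4 = False; n7 = False; n9 = False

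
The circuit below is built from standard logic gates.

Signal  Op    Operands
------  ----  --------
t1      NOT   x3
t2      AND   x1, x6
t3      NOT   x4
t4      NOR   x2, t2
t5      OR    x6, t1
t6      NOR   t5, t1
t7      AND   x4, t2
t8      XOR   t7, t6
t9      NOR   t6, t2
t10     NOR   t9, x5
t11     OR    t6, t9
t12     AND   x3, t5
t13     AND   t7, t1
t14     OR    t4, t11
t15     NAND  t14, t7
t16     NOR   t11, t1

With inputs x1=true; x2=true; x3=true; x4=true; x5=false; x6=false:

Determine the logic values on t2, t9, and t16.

t1 = NOT x3 = NOT true = false
t2 = x1 AND x6 = true AND false = false
t5 = x6 OR t1 = false OR false = false
t6 = t5 NOR t1 = false NOR false = true
t9 = t6 NOR t2 = true NOR false = false
t11 = t6 OR t9 = true OR false = true
t16 = t11 NOR t1 = true NOR false = false

t2 = false, t9 = false, t16 = false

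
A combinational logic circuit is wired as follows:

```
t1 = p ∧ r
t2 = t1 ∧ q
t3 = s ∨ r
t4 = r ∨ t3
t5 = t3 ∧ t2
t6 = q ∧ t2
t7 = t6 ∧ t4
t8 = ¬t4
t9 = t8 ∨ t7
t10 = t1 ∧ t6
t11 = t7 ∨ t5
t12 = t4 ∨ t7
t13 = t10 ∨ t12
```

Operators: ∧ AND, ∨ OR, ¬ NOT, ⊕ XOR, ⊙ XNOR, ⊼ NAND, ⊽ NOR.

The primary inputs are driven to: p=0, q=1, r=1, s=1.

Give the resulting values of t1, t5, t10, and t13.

t1 = p AND r = 0 AND 1 = 0
t2 = t1 AND q = 0 AND 1 = 0
t3 = s OR r = 1 OR 1 = 1
t4 = r OR t3 = 1 OR 1 = 1
t5 = t3 AND t2 = 1 AND 0 = 0
t6 = q AND t2 = 1 AND 0 = 0
t7 = t6 AND t4 = 0 AND 1 = 0
t10 = t1 AND t6 = 0 AND 0 = 0
t12 = t4 OR t7 = 1 OR 0 = 1
t13 = t10 OR t12 = 0 OR 1 = 1

t1 = 0; t5 = 0; t10 = 0; t13 = 1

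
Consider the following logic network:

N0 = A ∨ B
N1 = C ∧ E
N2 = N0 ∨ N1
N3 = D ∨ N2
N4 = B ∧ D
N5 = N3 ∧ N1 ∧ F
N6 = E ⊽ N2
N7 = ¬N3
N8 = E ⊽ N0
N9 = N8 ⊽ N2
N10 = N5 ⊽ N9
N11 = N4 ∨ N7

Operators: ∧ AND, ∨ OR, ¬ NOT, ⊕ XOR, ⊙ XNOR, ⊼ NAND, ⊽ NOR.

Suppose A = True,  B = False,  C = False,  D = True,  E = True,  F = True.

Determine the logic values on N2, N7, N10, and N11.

N2 = True, N7 = False, N10 = True, N11 = False

N0 = A OR B = True OR False = True
N1 = C AND E = False AND True = False
N2 = N0 OR N1 = True OR False = True
N3 = D OR N2 = True OR True = True
N4 = B AND D = False AND True = False
N5 = N3 AND N1 AND F = True AND False AND True = False
N7 = NOT N3 = NOT True = False
N8 = E NOR N0 = True NOR True = False
N9 = N8 NOR N2 = False NOR True = False
N10 = N5 NOR N9 = False NOR False = True
N11 = N4 OR N7 = False OR False = False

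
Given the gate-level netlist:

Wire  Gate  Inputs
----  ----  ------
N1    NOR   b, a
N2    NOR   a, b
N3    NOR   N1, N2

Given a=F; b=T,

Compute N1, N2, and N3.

N1 = b NOR a = T NOR F = F
N2 = a NOR b = F NOR T = F
N3 = N1 NOR N2 = F NOR F = T

N1 = F, N2 = F, N3 = T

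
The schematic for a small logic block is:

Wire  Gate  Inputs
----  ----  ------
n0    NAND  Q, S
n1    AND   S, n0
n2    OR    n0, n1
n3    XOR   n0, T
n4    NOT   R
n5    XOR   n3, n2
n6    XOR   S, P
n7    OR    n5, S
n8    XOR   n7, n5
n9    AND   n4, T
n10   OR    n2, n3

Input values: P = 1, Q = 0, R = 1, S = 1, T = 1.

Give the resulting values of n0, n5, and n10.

n0 = 1, n5 = 1, n10 = 1

n0 = Q NAND S = 0 NAND 1 = 1
n1 = S AND n0 = 1 AND 1 = 1
n2 = n0 OR n1 = 1 OR 1 = 1
n3 = n0 XOR T = 1 XOR 1 = 0
n5 = n3 XOR n2 = 0 XOR 1 = 1
n10 = n2 OR n3 = 1 OR 0 = 1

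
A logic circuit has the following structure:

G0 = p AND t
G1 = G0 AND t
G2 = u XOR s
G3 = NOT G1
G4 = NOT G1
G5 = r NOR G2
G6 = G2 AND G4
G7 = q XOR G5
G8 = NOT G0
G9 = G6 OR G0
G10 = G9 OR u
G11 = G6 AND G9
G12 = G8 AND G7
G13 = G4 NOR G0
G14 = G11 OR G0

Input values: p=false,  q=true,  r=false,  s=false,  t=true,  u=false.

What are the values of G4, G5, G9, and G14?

G0 = p AND t = false AND true = false
G1 = G0 AND t = false AND true = false
G2 = u XOR s = false XOR false = false
G4 = NOT G1 = NOT false = true
G5 = r NOR G2 = false NOR false = true
G6 = G2 AND G4 = false AND true = false
G9 = G6 OR G0 = false OR false = false
G11 = G6 AND G9 = false AND false = false
G14 = G11 OR G0 = false OR false = false

G4 = true, G5 = true, G9 = false, G14 = false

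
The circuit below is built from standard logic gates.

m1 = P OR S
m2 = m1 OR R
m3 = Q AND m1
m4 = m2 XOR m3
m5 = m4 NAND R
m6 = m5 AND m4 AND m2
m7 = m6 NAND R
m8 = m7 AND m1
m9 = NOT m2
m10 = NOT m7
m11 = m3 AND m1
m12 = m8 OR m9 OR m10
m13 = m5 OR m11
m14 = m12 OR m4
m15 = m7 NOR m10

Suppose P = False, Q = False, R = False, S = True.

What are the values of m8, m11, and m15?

m8 = True, m11 = False, m15 = False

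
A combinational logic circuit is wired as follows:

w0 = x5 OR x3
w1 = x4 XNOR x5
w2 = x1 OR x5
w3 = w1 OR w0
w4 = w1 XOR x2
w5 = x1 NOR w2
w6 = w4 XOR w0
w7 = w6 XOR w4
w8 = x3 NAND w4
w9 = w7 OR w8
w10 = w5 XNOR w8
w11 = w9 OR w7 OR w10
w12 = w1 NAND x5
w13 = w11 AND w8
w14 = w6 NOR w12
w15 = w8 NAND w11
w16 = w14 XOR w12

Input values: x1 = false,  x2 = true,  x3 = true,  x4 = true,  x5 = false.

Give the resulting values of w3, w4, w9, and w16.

w0 = x5 OR x3 = false OR true = true
w1 = x4 XNOR x5 = true XNOR false = false
w3 = w1 OR w0 = false OR true = true
w4 = w1 XOR x2 = false XOR true = true
w6 = w4 XOR w0 = true XOR true = false
w7 = w6 XOR w4 = false XOR true = true
w8 = x3 NAND w4 = true NAND true = false
w9 = w7 OR w8 = true OR false = true
w12 = w1 NAND x5 = false NAND false = true
w14 = w6 NOR w12 = false NOR true = false
w16 = w14 XOR w12 = false XOR true = true

w3 = true; w4 = true; w9 = true; w16 = true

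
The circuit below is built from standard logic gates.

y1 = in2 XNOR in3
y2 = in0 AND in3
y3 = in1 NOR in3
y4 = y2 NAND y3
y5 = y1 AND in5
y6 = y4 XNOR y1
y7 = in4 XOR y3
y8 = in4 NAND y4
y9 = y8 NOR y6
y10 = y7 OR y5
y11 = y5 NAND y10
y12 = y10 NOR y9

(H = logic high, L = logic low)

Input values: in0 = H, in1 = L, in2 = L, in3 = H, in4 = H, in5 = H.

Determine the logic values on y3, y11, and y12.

y3 = L, y11 = H, y12 = L

y1 = in2 XNOR in3 = L XNOR H = L
y2 = in0 AND in3 = H AND H = H
y3 = in1 NOR in3 = L NOR H = L
y4 = y2 NAND y3 = H NAND L = H
y5 = y1 AND in5 = L AND H = L
y6 = y4 XNOR y1 = H XNOR L = L
y7 = in4 XOR y3 = H XOR L = H
y8 = in4 NAND y4 = H NAND H = L
y9 = y8 NOR y6 = L NOR L = H
y10 = y7 OR y5 = H OR L = H
y11 = y5 NAND y10 = L NAND H = H
y12 = y10 NOR y9 = H NOR H = L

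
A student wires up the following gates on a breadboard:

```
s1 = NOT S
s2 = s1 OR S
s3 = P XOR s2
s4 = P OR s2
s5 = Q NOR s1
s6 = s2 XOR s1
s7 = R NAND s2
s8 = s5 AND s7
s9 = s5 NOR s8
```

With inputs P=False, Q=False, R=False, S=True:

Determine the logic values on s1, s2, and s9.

s1 = NOT S = NOT True = False
s2 = s1 OR S = False OR True = True
s5 = Q NOR s1 = False NOR False = True
s7 = R NAND s2 = False NAND True = True
s8 = s5 AND s7 = True AND True = True
s9 = s5 NOR s8 = True NOR True = False

s1 = False  s2 = True  s9 = False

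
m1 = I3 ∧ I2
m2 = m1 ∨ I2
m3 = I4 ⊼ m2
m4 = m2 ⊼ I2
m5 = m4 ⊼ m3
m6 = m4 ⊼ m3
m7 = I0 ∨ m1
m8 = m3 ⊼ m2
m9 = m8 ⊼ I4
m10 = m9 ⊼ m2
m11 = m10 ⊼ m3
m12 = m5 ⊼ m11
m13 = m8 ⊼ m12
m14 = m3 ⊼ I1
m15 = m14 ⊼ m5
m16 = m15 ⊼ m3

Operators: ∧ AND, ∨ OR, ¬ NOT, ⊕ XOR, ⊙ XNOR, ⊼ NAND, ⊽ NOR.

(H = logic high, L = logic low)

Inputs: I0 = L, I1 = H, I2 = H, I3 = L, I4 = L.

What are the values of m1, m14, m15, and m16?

m1 = L; m14 = L; m15 = H; m16 = L

m1 = I3 AND I2 = L AND H = L
m2 = m1 OR I2 = L OR H = H
m3 = I4 NAND m2 = L NAND H = H
m4 = m2 NAND I2 = H NAND H = L
m5 = m4 NAND m3 = L NAND H = H
m14 = m3 NAND I1 = H NAND H = L
m15 = m14 NAND m5 = L NAND H = H
m16 = m15 NAND m3 = H NAND H = L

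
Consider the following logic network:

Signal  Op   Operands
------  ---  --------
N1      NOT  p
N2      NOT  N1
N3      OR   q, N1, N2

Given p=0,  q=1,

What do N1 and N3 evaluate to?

N1 = NOT p = NOT 0 = 1
N2 = NOT N1 = NOT 1 = 0
N3 = q OR N1 OR N2 = 1 OR 1 OR 0 = 1

N1 = 1; N3 = 1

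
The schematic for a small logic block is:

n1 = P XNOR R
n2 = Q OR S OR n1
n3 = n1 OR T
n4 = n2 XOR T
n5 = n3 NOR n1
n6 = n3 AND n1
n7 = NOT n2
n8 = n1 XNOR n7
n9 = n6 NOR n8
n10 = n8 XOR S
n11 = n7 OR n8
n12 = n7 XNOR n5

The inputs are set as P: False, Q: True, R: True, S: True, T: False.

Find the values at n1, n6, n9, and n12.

n1 = False; n6 = False; n9 = False; n12 = False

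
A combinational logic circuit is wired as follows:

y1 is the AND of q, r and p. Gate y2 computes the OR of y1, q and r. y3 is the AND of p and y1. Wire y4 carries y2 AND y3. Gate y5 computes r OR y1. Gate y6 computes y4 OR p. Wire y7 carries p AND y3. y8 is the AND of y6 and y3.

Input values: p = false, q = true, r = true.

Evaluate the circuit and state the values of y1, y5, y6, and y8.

y1 = q AND r AND p = true AND true AND false = false
y2 = y1 OR q OR r = false OR true OR true = true
y3 = p AND y1 = false AND false = false
y4 = y2 AND y3 = true AND false = false
y5 = r OR y1 = true OR false = true
y6 = y4 OR p = false OR false = false
y8 = y6 AND y3 = false AND false = false

y1 = false; y5 = true; y6 = false; y8 = false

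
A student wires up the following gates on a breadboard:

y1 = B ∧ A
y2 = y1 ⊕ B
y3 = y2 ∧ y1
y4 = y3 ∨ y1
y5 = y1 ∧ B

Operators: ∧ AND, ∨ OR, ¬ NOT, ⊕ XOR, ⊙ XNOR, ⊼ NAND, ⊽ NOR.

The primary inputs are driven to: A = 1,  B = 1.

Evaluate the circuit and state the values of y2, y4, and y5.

y1 = B AND A = 1 AND 1 = 1
y2 = y1 XOR B = 1 XOR 1 = 0
y3 = y2 AND y1 = 0 AND 1 = 0
y4 = y3 OR y1 = 0 OR 1 = 1
y5 = y1 AND B = 1 AND 1 = 1

y2 = 0, y4 = 1, y5 = 1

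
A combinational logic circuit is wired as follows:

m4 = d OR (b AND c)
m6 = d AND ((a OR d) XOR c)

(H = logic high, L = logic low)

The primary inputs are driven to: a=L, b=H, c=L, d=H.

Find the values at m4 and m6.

m4 = H; m6 = H

m4 = H OR (H AND L) = H
m6 = H AND ((L OR H) XOR L) = H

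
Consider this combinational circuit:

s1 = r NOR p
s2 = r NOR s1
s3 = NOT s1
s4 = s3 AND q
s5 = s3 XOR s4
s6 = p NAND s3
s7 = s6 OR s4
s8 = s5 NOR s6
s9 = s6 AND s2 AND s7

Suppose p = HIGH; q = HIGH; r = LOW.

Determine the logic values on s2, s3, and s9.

s1 = r NOR p = LOW NOR HIGH = LOW
s2 = r NOR s1 = LOW NOR LOW = HIGH
s3 = NOT s1 = NOT LOW = HIGH
s4 = s3 AND q = HIGH AND HIGH = HIGH
s6 = p NAND s3 = HIGH NAND HIGH = LOW
s7 = s6 OR s4 = LOW OR HIGH = HIGH
s9 = s6 AND s2 AND s7 = LOW AND HIGH AND HIGH = LOW

s2 = HIGH, s3 = HIGH, s9 = LOW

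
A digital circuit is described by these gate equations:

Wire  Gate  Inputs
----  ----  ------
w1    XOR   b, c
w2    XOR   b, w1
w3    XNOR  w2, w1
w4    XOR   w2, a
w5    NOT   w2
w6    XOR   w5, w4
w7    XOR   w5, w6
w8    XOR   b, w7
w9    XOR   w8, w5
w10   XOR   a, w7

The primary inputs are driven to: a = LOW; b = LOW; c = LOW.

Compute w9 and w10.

w1 = b XOR c = LOW XOR LOW = LOW
w2 = b XOR w1 = LOW XOR LOW = LOW
w4 = w2 XOR a = LOW XOR LOW = LOW
w5 = NOT w2 = NOT LOW = HIGH
w6 = w5 XOR w4 = HIGH XOR LOW = HIGH
w7 = w5 XOR w6 = HIGH XOR HIGH = LOW
w8 = b XOR w7 = LOW XOR LOW = LOW
w9 = w8 XOR w5 = LOW XOR HIGH = HIGH
w10 = a XOR w7 = LOW XOR LOW = LOW

w9 = HIGH, w10 = LOW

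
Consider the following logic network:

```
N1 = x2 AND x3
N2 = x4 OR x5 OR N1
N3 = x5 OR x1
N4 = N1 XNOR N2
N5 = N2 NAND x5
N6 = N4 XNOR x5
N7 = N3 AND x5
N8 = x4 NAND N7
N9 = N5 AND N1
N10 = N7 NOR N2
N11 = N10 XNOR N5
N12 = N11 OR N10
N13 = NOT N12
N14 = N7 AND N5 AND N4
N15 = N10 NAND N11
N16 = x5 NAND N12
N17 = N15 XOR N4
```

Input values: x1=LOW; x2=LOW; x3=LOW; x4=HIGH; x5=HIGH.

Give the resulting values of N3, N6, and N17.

N3 = HIGH, N6 = LOW, N17 = HIGH

N1 = x2 AND x3 = LOW AND LOW = LOW
N2 = x4 OR x5 OR N1 = HIGH OR HIGH OR LOW = HIGH
N3 = x5 OR x1 = HIGH OR LOW = HIGH
N4 = N1 XNOR N2 = LOW XNOR HIGH = LOW
N5 = N2 NAND x5 = HIGH NAND HIGH = LOW
N6 = N4 XNOR x5 = LOW XNOR HIGH = LOW
N7 = N3 AND x5 = HIGH AND HIGH = HIGH
N10 = N7 NOR N2 = HIGH NOR HIGH = LOW
N11 = N10 XNOR N5 = LOW XNOR LOW = HIGH
N15 = N10 NAND N11 = LOW NAND HIGH = HIGH
N17 = N15 XOR N4 = HIGH XOR LOW = HIGH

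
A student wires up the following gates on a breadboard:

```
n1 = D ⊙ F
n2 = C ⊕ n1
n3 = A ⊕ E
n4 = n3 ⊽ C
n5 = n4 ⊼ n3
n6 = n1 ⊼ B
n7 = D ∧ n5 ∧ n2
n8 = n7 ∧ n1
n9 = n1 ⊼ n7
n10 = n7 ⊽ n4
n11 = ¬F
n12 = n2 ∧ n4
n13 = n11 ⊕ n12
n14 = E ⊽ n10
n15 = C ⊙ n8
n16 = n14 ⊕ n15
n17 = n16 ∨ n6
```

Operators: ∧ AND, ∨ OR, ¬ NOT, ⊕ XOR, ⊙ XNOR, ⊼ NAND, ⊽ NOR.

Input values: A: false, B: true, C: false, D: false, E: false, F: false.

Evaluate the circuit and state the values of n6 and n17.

n1 = D XNOR F = false XNOR false = true
n2 = C XOR n1 = false XOR true = true
n3 = A XOR E = false XOR false = false
n4 = n3 NOR C = false NOR false = true
n5 = n4 NAND n3 = true NAND false = true
n6 = n1 NAND B = true NAND true = false
n7 = D AND n5 AND n2 = false AND true AND true = false
n8 = n7 AND n1 = false AND true = false
n10 = n7 NOR n4 = false NOR true = false
n14 = E NOR n10 = false NOR false = true
n15 = C XNOR n8 = false XNOR false = true
n16 = n14 XOR n15 = true XOR true = false
n17 = n16 OR n6 = false OR false = false

n6 = false  n17 = false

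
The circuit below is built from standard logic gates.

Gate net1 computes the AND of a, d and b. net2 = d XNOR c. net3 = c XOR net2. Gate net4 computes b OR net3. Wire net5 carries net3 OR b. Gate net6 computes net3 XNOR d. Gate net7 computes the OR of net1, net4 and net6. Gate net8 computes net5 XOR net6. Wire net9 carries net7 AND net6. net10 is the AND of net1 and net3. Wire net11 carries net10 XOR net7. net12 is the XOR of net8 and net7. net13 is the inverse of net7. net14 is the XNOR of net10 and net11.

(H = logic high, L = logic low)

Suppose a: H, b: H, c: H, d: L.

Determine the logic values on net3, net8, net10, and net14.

net1 = a AND d AND b = H AND L AND H = L
net2 = d XNOR c = L XNOR H = L
net3 = c XOR net2 = H XOR L = H
net4 = b OR net3 = H OR H = H
net5 = net3 OR b = H OR H = H
net6 = net3 XNOR d = H XNOR L = L
net7 = net1 OR net4 OR net6 = L OR H OR L = H
net8 = net5 XOR net6 = H XOR L = H
net10 = net1 AND net3 = L AND H = L
net11 = net10 XOR net7 = L XOR H = H
net14 = net10 XNOR net11 = L XNOR H = L

net3 = H, net8 = H, net10 = L, net14 = L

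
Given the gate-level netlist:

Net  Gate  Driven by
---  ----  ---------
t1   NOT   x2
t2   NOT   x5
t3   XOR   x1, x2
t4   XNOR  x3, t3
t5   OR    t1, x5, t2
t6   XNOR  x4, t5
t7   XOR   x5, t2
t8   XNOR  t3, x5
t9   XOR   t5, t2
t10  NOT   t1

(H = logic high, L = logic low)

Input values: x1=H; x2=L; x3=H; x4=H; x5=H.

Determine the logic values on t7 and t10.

t7 = H, t10 = L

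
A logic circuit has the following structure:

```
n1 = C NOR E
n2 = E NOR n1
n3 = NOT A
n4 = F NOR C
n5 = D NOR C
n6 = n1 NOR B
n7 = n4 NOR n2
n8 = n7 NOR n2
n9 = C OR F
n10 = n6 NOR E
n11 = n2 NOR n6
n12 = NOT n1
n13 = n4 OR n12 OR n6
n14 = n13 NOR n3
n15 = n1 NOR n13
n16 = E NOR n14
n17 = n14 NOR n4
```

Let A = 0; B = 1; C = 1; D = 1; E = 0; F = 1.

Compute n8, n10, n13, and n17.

n8 = 0; n10 = 1; n13 = 1; n17 = 1

n1 = C NOR E = 1 NOR 0 = 0
n2 = E NOR n1 = 0 NOR 0 = 1
n3 = NOT A = NOT 0 = 1
n4 = F NOR C = 1 NOR 1 = 0
n6 = n1 NOR B = 0 NOR 1 = 0
n7 = n4 NOR n2 = 0 NOR 1 = 0
n8 = n7 NOR n2 = 0 NOR 1 = 0
n10 = n6 NOR E = 0 NOR 0 = 1
n12 = NOT n1 = NOT 0 = 1
n13 = n4 OR n12 OR n6 = 0 OR 1 OR 0 = 1
n14 = n13 NOR n3 = 1 NOR 1 = 0
n17 = n14 NOR n4 = 0 NOR 0 = 1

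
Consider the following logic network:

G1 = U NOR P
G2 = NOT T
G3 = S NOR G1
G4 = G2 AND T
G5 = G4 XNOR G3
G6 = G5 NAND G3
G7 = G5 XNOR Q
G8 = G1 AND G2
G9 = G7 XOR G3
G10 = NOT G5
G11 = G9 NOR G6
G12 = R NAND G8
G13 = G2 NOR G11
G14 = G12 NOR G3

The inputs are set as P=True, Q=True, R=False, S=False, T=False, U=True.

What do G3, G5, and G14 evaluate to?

G3 = True; G5 = False; G14 = False

G1 = U NOR P = True NOR True = False
G2 = NOT T = NOT False = True
G3 = S NOR G1 = False NOR False = True
G4 = G2 AND T = True AND False = False
G5 = G4 XNOR G3 = False XNOR True = False
G8 = G1 AND G2 = False AND True = False
G12 = R NAND G8 = False NAND False = True
G14 = G12 NOR G3 = True NOR True = False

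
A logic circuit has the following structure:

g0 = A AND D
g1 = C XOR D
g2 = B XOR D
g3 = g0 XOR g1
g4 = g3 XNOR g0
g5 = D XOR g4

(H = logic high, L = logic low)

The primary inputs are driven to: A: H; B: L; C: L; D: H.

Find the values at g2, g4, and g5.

g0 = A AND D = H AND H = H
g1 = C XOR D = L XOR H = H
g2 = B XOR D = L XOR H = H
g3 = g0 XOR g1 = H XOR H = L
g4 = g3 XNOR g0 = L XNOR H = L
g5 = D XOR g4 = H XOR L = H

g2 = H; g4 = L; g5 = H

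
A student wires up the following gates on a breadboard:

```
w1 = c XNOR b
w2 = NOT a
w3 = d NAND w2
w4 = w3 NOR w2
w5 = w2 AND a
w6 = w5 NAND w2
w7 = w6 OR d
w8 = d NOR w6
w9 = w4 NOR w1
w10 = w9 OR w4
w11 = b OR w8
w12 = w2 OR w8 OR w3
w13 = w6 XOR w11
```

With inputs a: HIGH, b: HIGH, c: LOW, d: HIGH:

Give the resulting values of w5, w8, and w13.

w5 = LOW; w8 = LOW; w13 = LOW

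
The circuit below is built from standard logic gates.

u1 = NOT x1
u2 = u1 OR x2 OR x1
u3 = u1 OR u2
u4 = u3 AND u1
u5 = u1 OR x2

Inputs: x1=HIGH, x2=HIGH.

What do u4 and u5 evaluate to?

u4 = LOW, u5 = HIGH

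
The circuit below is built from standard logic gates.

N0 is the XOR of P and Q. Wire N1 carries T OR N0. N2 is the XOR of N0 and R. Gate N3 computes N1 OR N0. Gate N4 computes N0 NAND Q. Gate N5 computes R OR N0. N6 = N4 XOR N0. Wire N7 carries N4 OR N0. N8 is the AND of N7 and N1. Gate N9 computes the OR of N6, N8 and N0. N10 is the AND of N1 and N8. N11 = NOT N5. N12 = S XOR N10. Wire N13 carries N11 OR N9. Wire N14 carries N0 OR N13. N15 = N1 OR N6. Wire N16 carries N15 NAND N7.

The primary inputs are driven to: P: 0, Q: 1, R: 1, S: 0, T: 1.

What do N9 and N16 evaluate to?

N9 = 1, N16 = 0

N0 = P XOR Q = 0 XOR 1 = 1
N1 = T OR N0 = 1 OR 1 = 1
N4 = N0 NAND Q = 1 NAND 1 = 0
N6 = N4 XOR N0 = 0 XOR 1 = 1
N7 = N4 OR N0 = 0 OR 1 = 1
N8 = N7 AND N1 = 1 AND 1 = 1
N9 = N6 OR N8 OR N0 = 1 OR 1 OR 1 = 1
N15 = N1 OR N6 = 1 OR 1 = 1
N16 = N15 NAND N7 = 1 NAND 1 = 0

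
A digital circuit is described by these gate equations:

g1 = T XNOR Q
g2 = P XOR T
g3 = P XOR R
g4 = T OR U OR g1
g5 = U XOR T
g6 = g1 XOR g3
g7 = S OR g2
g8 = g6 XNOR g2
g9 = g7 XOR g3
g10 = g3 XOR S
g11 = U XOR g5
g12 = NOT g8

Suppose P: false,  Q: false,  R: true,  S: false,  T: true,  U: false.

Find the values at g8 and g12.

g1 = T XNOR Q = true XNOR false = false
g2 = P XOR T = false XOR true = true
g3 = P XOR R = false XOR true = true
g6 = g1 XOR g3 = false XOR true = true
g8 = g6 XNOR g2 = true XNOR true = true
g12 = NOT g8 = NOT true = false

g8 = true; g12 = false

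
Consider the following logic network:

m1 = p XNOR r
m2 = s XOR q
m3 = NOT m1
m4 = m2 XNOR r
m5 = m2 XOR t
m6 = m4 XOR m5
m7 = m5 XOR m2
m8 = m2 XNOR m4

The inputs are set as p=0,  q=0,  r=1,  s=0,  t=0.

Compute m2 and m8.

m2 = 0, m8 = 1

m2 = s XOR q = 0 XOR 0 = 0
m4 = m2 XNOR r = 0 XNOR 1 = 0
m8 = m2 XNOR m4 = 0 XNOR 0 = 1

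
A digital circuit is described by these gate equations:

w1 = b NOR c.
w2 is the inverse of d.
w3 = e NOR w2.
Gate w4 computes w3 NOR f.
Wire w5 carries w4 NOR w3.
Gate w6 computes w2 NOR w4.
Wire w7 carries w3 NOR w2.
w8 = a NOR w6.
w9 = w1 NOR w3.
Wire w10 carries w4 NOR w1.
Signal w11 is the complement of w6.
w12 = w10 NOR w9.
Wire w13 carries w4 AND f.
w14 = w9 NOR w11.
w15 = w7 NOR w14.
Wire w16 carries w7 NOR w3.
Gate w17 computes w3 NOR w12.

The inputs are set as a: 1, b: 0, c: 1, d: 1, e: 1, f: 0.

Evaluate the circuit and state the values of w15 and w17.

w1 = b NOR c = 0 NOR 1 = 0
w2 = NOT d = NOT 1 = 0
w3 = e NOR w2 = 1 NOR 0 = 0
w4 = w3 NOR f = 0 NOR 0 = 1
w6 = w2 NOR w4 = 0 NOR 1 = 0
w7 = w3 NOR w2 = 0 NOR 0 = 1
w9 = w1 NOR w3 = 0 NOR 0 = 1
w10 = w4 NOR w1 = 1 NOR 0 = 0
w11 = NOT w6 = NOT 0 = 1
w12 = w10 NOR w9 = 0 NOR 1 = 0
w14 = w9 NOR w11 = 1 NOR 1 = 0
w15 = w7 NOR w14 = 1 NOR 0 = 0
w17 = w3 NOR w12 = 0 NOR 0 = 1

w15 = 0, w17 = 1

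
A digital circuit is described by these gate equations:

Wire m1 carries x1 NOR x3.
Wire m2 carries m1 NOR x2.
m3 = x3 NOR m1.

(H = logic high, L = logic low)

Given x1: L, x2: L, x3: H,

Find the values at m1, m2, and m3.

m1 = L; m2 = H; m3 = L

m1 = x1 NOR x3 = L NOR H = L
m2 = m1 NOR x2 = L NOR L = H
m3 = x3 NOR m1 = H NOR L = L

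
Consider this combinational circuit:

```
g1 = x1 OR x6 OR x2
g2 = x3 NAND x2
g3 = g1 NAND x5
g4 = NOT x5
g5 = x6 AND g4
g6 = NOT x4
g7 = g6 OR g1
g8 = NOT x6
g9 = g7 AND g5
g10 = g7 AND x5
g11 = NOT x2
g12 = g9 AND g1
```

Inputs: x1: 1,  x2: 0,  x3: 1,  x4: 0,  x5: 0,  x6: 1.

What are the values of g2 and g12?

g2 = 1, g12 = 1

g1 = x1 OR x6 OR x2 = 1 OR 1 OR 0 = 1
g2 = x3 NAND x2 = 1 NAND 0 = 1
g4 = NOT x5 = NOT 0 = 1
g5 = x6 AND g4 = 1 AND 1 = 1
g6 = NOT x4 = NOT 0 = 1
g7 = g6 OR g1 = 1 OR 1 = 1
g9 = g7 AND g5 = 1 AND 1 = 1
g12 = g9 AND g1 = 1 AND 1 = 1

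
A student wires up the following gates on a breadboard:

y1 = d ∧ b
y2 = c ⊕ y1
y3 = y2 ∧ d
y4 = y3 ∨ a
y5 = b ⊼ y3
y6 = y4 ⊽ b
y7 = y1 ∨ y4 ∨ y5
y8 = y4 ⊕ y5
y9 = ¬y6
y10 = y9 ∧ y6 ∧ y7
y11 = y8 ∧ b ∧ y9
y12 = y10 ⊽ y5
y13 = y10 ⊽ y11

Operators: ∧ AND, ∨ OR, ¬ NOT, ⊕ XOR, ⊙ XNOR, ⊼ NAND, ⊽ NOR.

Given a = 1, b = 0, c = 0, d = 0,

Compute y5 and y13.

y1 = d AND b = 0 AND 0 = 0
y2 = c XOR y1 = 0 XOR 0 = 0
y3 = y2 AND d = 0 AND 0 = 0
y4 = y3 OR a = 0 OR 1 = 1
y5 = b NAND y3 = 0 NAND 0 = 1
y6 = y4 NOR b = 1 NOR 0 = 0
y7 = y1 OR y4 OR y5 = 0 OR 1 OR 1 = 1
y8 = y4 XOR y5 = 1 XOR 1 = 0
y9 = NOT y6 = NOT 0 = 1
y10 = y9 AND y6 AND y7 = 1 AND 0 AND 1 = 0
y11 = y8 AND b AND y9 = 0 AND 0 AND 1 = 0
y13 = y10 NOR y11 = 0 NOR 0 = 1

y5 = 1, y13 = 1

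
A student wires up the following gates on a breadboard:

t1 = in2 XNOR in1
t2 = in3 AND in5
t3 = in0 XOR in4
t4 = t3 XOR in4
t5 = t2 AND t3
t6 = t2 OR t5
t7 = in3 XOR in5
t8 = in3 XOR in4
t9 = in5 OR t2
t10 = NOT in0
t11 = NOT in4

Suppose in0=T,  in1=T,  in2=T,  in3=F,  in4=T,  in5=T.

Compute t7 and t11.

t7 = in3 XOR in5 = F XOR T = T
t11 = NOT in4 = NOT T = F

t7 = T  t11 = F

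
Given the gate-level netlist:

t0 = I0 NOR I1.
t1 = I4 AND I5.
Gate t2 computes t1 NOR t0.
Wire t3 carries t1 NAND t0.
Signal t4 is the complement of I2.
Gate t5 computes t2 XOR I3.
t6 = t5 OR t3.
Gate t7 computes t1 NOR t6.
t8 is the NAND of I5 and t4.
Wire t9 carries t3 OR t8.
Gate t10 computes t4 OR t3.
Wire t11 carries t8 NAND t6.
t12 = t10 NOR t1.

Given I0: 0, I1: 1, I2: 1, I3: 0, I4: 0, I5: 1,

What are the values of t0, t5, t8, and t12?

t0 = 0, t5 = 1, t8 = 1, t12 = 0

t0 = I0 NOR I1 = 0 NOR 1 = 0
t1 = I4 AND I5 = 0 AND 1 = 0
t2 = t1 NOR t0 = 0 NOR 0 = 1
t3 = t1 NAND t0 = 0 NAND 0 = 1
t4 = NOT I2 = NOT 1 = 0
t5 = t2 XOR I3 = 1 XOR 0 = 1
t8 = I5 NAND t4 = 1 NAND 0 = 1
t10 = t4 OR t3 = 0 OR 1 = 1
t12 = t10 NOR t1 = 1 NOR 0 = 0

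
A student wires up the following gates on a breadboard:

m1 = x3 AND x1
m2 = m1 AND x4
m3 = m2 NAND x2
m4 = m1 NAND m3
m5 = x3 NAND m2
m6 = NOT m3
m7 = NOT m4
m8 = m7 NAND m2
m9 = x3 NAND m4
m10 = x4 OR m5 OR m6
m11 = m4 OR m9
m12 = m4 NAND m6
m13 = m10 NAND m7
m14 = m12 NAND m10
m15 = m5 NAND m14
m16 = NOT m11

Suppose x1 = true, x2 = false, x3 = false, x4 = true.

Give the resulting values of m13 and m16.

m13 = true  m16 = false

m1 = x3 AND x1 = false AND true = false
m2 = m1 AND x4 = false AND true = false
m3 = m2 NAND x2 = false NAND false = true
m4 = m1 NAND m3 = false NAND true = true
m5 = x3 NAND m2 = false NAND false = true
m6 = NOT m3 = NOT true = false
m7 = NOT m4 = NOT true = false
m9 = x3 NAND m4 = false NAND true = true
m10 = x4 OR m5 OR m6 = true OR true OR false = true
m11 = m4 OR m9 = true OR true = true
m13 = m10 NAND m7 = true NAND false = true
m16 = NOT m11 = NOT true = false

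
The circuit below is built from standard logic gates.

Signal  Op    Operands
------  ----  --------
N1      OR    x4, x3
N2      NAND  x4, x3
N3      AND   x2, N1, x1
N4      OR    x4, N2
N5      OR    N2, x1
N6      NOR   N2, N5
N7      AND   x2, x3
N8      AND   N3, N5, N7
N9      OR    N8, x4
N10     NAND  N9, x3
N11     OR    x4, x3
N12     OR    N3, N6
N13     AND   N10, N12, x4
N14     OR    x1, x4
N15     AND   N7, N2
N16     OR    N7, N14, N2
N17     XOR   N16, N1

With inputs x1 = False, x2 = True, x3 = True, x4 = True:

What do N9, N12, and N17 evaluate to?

N9 = True  N12 = True  N17 = False

N1 = x4 OR x3 = True OR True = True
N2 = x4 NAND x3 = True NAND True = False
N3 = x2 AND N1 AND x1 = True AND True AND False = False
N5 = N2 OR x1 = False OR False = False
N6 = N2 NOR N5 = False NOR False = True
N7 = x2 AND x3 = True AND True = True
N8 = N3 AND N5 AND N7 = False AND False AND True = False
N9 = N8 OR x4 = False OR True = True
N12 = N3 OR N6 = False OR True = True
N14 = x1 OR x4 = False OR True = True
N16 = N7 OR N14 OR N2 = True OR True OR False = True
N17 = N16 XOR N1 = True XOR True = False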